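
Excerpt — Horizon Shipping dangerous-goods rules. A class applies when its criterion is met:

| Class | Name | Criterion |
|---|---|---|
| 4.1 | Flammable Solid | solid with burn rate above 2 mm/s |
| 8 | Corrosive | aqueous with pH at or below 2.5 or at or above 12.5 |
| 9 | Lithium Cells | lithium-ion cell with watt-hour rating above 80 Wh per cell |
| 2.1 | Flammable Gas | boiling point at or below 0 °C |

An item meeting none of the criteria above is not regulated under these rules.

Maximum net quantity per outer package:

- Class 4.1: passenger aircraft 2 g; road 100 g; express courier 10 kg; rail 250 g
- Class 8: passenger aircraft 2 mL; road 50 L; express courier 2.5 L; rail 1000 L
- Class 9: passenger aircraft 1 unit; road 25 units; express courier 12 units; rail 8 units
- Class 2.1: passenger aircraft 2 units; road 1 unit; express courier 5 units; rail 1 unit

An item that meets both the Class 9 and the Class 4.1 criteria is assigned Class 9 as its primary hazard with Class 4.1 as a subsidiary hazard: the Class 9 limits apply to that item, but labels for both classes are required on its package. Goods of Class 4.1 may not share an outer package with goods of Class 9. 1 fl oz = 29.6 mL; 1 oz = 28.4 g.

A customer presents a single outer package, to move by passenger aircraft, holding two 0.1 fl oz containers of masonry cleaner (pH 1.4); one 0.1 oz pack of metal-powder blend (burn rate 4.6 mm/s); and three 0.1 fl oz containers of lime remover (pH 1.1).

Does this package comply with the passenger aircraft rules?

pH 1.4 meets the Class 8 criterion (Corrosive), so the masonry cleaner is Class 8.
With burn rate 4.6 mm/s (> 2 mm/s), the metal-powder blend falls in Class 4.1.
Lime remover: pH 1.1 ≤ 2.5 → Class 8 (Corrosive).
Total Class 8: (two 0.1 fl oz containers = 5.92 mL) + (three 0.1 fl oz containers = 8.88 mL) = 14.8 mL.
That exceeds the Class 8 passenger aircraft limit of 2 mL.
Class 4.1 quantity: one 0.1 oz pack = 2.84 g.
That exceeds the Class 4.1 passenger aircraft limit of 2 g.
The segregation rule (Class 4.1 with Class 9) does not apply to Class 8 with Class 4.1.

No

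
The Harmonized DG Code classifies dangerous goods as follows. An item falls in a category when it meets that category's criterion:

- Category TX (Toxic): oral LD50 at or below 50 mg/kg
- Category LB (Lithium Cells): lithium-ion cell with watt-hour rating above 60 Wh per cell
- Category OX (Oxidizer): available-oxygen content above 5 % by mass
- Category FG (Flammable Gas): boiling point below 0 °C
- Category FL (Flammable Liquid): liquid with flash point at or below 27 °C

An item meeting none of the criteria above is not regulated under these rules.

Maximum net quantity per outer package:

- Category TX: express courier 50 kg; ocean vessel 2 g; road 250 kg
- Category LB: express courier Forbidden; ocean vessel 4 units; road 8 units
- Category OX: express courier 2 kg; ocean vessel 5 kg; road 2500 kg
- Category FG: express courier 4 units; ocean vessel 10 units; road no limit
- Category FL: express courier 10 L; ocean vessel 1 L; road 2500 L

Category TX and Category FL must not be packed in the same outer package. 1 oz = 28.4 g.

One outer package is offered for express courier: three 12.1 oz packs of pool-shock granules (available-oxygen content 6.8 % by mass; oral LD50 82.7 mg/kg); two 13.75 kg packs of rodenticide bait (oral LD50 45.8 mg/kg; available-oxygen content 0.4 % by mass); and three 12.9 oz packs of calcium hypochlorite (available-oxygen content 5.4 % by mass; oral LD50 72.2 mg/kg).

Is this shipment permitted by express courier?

Pool-shock granules: available-oxygen content 6.8 % by mass > 5 % by mass → Category OX (Oxidizer).
With oral LD50 45.8 mg/kg (≤ 50 mg/kg), the rodenticide bait falls in Category TX.
The calcium hypochlorite has available-oxygen content 5.4 % by mass, which is > 5 % by mass, so it is Category OX (Oxidizer).
Total Category OX: (three 12.1 oz packs = 1030.92 g) + (three 12.9 oz packs = 1099.08 g) = 2.13 kg.
2.13 kg exceeds the express courier limit of 2 kg for Category OX.
Category TX quantity: two 13.75 kg packs = 27.5 kg.
27.5 kg ≤ 50 kg (express courier limit, Category TX) — within limit.
The segregation rule (Category TX with Category FL) does not apply to Category OX with Category TX.

No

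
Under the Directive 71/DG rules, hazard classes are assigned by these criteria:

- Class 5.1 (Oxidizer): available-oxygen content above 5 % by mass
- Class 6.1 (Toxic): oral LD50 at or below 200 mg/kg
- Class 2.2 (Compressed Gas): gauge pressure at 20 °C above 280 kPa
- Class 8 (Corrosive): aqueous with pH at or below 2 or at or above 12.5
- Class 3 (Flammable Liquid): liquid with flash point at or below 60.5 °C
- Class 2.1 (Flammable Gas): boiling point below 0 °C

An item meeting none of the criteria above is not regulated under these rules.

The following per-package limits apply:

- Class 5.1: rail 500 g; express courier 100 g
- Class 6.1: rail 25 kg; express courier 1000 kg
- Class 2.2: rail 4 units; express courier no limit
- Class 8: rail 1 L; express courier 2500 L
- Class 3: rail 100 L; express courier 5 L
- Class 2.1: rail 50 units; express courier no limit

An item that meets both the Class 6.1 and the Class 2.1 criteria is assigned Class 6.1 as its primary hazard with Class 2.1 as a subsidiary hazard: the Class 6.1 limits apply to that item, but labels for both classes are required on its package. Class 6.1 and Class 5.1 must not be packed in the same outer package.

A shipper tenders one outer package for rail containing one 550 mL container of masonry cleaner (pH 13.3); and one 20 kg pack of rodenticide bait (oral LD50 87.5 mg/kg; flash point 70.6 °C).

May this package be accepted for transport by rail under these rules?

Yes

pH 13.3 meets the Class 8 criterion (Corrosive), so the masonry cleaner is Class 8.
Oral LD50 87.5 mg/kg meets the Class 6.1 criterion (Toxic), so the rodenticide bait is Class 6.1.
Class 8 quantity: 550 mL.
550 mL is within the rail limit of 1 L for Class 8.
Class 6.1 quantity: 20 kg.
That is within the Class 6.1 rail limit of 25 kg.
The segregation rule (Class 6.1 with Class 5.1) does not apply to Class 8 with Class 6.1.
Every hazard class is within its rail limit and no segregation rule is violated.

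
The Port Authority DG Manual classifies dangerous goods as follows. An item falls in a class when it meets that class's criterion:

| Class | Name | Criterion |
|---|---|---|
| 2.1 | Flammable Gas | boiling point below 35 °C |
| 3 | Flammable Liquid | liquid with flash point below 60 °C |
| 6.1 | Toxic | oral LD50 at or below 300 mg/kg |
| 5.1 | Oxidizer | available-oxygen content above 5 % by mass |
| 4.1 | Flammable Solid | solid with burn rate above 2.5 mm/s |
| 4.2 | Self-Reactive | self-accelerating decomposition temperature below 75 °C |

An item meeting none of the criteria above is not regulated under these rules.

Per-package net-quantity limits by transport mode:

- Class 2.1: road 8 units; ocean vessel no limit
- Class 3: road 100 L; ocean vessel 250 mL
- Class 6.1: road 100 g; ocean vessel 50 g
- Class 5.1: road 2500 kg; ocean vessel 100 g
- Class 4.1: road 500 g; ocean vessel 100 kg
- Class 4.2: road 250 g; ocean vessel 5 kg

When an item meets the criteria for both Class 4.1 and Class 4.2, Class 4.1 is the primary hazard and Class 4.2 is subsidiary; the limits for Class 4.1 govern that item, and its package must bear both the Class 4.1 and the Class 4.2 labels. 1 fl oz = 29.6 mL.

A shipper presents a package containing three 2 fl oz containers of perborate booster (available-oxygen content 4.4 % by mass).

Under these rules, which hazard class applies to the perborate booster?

available-oxygen content 4.4 % by mass is not above 5 % by mass, so Class 5.1 does not apply.
No criterion is met, so the item is not regulated.

Not regulated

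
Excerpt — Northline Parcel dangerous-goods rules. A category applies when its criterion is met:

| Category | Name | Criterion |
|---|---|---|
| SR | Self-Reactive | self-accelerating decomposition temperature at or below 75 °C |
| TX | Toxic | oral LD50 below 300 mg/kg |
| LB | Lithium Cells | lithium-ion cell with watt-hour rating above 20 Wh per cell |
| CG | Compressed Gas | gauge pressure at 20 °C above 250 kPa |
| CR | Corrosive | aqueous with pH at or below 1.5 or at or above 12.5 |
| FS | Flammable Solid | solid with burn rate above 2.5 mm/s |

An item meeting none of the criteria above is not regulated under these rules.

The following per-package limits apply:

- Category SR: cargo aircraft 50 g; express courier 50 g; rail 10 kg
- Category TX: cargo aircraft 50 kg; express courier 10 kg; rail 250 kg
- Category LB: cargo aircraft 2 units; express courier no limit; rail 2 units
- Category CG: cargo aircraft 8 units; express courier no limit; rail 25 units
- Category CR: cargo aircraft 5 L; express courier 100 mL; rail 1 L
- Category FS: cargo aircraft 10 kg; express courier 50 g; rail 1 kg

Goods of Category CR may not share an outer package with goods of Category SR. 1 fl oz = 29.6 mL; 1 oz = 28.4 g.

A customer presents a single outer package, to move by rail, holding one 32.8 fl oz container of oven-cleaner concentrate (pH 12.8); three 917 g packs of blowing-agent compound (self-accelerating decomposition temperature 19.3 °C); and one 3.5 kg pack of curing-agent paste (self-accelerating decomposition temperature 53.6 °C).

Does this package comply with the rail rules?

pH 12.8 meets the Category CR criterion (Corrosive), so the oven-cleaner concentrate is Category CR.
Self-accelerating decomposition temperature 19.3 °C meets the Category SR criterion (Self-Reactive), so the blowing-agent compound is Category SR.
Self-accelerating decomposition temperature 53.6 °C meets the Category SR criterion (Self-Reactive), so the curing-agent paste is Category SR.
Category CR quantity: one 32.8 fl oz container = 970.88 mL.
970.88 mL is within the rail limit of 1 L for Category CR.
Category SR net quantity: (three 917 g packs = 2.751 kg) + 3.5 kg = 6.251 kg.
6.251 kg is within the rail limit of 10 kg for Category SR.
Category CR and Category SR may not share an outer package.

No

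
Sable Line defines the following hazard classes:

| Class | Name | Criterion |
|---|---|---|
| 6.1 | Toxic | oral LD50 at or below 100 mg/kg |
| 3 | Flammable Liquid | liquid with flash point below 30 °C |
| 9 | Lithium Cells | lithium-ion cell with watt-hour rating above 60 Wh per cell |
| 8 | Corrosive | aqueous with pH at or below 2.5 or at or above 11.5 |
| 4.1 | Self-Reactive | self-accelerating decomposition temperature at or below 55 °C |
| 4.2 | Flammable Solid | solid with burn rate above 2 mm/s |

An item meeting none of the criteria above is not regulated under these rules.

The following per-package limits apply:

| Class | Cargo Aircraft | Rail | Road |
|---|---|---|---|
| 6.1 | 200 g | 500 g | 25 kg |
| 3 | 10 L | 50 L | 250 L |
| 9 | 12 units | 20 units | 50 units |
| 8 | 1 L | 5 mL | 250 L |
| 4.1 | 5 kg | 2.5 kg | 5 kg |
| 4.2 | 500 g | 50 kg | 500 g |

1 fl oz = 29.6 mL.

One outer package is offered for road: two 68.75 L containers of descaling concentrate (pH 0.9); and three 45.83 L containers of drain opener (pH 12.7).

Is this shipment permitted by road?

No

With pH 0.9 (≤ 2.5), the descaling concentrate falls in Class 8.
With pH 12.7 (≥ 11.5), the drain opener falls in Class 8.
Total Class 8: (two 68.75 L containers = 137.5 L) + (three 45.83 L containers = 137.49 L) = 274.99 L.
274.99 L exceeds the road limit of 250 L for Class 8.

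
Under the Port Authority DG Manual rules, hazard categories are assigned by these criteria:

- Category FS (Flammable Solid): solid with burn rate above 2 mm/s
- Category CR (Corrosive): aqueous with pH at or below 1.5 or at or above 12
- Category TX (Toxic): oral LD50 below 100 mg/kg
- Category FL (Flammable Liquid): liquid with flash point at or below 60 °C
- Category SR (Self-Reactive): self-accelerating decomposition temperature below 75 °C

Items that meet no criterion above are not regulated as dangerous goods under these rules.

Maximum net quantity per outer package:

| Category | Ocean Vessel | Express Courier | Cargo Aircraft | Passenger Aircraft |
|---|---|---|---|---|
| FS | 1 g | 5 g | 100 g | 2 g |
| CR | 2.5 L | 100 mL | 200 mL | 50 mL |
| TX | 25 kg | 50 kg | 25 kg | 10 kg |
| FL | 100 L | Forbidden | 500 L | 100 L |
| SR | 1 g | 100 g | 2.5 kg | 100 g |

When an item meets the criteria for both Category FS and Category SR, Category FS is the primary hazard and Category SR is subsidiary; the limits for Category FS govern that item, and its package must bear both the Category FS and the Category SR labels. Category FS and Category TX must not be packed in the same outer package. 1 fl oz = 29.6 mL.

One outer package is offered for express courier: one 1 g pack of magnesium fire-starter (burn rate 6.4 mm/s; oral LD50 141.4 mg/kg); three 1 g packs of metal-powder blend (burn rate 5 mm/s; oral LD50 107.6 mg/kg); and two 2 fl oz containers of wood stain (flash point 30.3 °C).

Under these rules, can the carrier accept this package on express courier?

With burn rate 6.4 mm/s (> 2 mm/s), the magnesium fire-starter falls in Category FS.
Burn rate 5 mm/s meets the Category FS criterion (Flammable Solid), so the metal-powder blend is Category FS.
Wood stain: flash point 30.3 °C ≤ 60 °C → Category FL (Flammable Liquid).
Category FL quantity: two 2 fl oz containers = 118.4 mL.
By express courier, Category FL is Forbidden regardless of quantity.
Total Category FS: 1 g + (three 1 g packs = 3 g) = 4 g.
4 g is within the express courier limit of 5 g for Category FS.
The segregation rule (Category FS with Category TX) does not apply to Category FL with Category FS.

No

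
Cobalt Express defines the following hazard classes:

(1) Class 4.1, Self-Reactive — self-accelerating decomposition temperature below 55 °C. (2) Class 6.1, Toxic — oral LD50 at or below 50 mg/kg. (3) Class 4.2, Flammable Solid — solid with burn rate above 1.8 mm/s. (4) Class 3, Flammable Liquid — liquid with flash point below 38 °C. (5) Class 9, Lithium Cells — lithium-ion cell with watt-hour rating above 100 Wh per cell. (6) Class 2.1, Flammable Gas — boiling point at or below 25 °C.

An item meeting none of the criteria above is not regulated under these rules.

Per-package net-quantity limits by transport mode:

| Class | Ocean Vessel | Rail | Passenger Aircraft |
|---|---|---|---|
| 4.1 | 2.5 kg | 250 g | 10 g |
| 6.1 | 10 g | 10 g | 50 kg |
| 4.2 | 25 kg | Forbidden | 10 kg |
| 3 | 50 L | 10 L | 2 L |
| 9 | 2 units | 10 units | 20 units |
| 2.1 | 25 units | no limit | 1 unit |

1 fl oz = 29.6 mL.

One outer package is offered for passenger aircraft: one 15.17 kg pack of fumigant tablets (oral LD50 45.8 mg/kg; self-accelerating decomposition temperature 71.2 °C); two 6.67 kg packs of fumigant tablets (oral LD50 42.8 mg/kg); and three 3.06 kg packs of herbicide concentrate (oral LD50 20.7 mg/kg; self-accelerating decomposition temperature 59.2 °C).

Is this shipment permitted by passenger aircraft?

Yes

With oral LD50 45.8 mg/kg (≤ 50 mg/kg), the fumigant tablets fall in Class 6.1.
Oral LD50 42.8 mg/kg meets the Class 6.1 criterion (Toxic), so the fumigant tablets are Class 6.1.
With oral LD50 20.7 mg/kg (≤ 50 mg/kg), the herbicide concentrate falls in Class 6.1.
Total Class 6.1: 15.17 kg + (two 6.67 kg packs = 13.34 kg) + (three 3.06 kg packs = 9.18 kg) = 37.69 kg.
37.69 kg ≤ 50 kg (passenger aircraft limit, Class 6.1) — within limit.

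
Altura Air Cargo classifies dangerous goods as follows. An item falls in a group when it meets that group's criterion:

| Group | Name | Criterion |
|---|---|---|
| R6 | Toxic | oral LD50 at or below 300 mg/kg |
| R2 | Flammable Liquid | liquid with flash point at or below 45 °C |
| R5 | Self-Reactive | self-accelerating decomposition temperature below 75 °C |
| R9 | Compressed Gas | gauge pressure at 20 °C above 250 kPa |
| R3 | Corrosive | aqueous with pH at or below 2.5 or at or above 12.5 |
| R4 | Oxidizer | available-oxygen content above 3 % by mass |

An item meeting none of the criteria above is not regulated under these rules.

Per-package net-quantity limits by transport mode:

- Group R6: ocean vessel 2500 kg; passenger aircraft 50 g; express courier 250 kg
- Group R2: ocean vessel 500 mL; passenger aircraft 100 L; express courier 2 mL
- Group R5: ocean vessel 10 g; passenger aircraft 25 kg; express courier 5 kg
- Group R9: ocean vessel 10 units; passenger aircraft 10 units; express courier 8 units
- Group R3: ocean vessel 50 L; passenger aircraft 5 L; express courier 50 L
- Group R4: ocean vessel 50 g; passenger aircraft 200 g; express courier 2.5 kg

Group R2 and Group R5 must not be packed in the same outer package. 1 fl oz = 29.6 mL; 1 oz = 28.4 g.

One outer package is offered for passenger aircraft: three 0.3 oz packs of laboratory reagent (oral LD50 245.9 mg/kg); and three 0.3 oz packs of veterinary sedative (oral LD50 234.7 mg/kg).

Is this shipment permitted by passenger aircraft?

Laboratory reagent: oral LD50 245.9 mg/kg ≤ 300 mg/kg → Group R6 (Toxic).
Oral LD50 234.7 mg/kg meets the Group R6 criterion (Toxic), so the veterinary sedative is Group R6.
Group R6 net quantity: (three 0.3 oz packs = 25.56 g) + (three 0.3 oz packs = 25.56 g) = 51.12 g.
51.12 g > 50 g (passenger aircraft limit, Group R6) — over the limit.

No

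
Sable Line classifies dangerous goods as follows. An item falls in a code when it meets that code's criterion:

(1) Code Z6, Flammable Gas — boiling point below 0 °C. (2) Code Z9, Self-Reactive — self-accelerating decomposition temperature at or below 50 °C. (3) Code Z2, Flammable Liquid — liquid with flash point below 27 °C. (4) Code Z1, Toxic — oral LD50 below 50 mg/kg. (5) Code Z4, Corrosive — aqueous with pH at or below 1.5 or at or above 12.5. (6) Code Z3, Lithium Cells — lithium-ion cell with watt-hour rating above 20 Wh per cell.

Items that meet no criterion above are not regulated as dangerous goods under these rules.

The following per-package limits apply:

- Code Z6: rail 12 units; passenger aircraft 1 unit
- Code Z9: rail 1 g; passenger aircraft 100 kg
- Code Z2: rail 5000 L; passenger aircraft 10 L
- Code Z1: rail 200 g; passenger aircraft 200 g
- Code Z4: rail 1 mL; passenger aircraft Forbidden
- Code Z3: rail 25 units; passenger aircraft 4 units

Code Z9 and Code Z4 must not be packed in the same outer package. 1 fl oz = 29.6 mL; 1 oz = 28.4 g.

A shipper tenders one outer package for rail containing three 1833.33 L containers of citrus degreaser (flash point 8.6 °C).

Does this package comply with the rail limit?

Flash point 8.6 °C meets the Code Z2 criterion (Flammable Liquid), so the citrus degreaser is Code Z2.
Code Z2 quantity: three 1833.33 L containers = 5499.99 L.
That exceeds the Code Z2 rail limit of 5000 L.

No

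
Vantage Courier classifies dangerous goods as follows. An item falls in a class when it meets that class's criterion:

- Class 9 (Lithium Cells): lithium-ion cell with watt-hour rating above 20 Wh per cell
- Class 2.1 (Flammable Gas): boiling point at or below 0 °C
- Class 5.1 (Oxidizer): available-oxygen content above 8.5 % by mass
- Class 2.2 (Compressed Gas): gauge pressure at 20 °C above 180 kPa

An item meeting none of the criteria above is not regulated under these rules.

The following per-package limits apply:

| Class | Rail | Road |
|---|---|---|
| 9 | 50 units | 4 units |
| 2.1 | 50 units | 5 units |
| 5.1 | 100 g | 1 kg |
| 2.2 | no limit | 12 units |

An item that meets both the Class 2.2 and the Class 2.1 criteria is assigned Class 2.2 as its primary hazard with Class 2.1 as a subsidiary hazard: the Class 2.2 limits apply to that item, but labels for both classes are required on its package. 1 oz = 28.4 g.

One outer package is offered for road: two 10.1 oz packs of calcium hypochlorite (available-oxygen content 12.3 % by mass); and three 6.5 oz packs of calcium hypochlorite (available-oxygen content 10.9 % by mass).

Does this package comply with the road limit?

No

Calcium hypochlorite: available-oxygen content 12.3 % by mass > 8.5 % by mass → Class 5.1 (Oxidizer).
Calcium hypochlorite: available-oxygen content 10.9 % by mass > 8.5 % by mass → Class 5.1 (Oxidizer).
Total Class 5.1: (two 10.1 oz packs = 573.68 g) + (three 6.5 oz packs = 553.8 g) = 1127.48 g.
1127.48 g exceeds the road limit of 1 kg for Class 5.1.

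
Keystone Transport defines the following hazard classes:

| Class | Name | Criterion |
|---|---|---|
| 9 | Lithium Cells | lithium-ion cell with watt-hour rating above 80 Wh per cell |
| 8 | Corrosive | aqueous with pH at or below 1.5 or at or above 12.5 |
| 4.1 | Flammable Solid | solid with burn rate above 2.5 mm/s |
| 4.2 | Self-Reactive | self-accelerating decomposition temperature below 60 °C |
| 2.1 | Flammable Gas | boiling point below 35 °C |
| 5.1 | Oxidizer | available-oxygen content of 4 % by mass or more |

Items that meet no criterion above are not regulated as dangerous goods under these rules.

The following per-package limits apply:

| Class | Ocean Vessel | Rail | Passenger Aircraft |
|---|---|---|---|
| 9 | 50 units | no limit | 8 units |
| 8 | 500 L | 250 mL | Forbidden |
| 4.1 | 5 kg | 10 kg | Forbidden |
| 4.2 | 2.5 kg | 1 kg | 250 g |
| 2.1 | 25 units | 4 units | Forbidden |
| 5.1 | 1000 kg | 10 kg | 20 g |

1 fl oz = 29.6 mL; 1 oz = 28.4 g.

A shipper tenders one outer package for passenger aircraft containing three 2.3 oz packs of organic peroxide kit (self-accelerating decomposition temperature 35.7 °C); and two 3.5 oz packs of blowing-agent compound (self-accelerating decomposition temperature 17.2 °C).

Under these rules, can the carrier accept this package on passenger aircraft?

Self-accelerating decomposition temperature 35.7 °C meets the Class 4.2 criterion (Self-Reactive), so the organic peroxide kit is Class 4.2.
With self-accelerating decomposition temperature 17.2 °C (< 60 °C), the blowing-agent compound falls in Class 4.2.
Total Class 4.2: (three 2.3 oz packs = 195.96 g) + (two 3.5 oz packs = 198.8 g) = 394.76 g.
That exceeds the Class 4.2 passenger aircraft limit of 250 g.

No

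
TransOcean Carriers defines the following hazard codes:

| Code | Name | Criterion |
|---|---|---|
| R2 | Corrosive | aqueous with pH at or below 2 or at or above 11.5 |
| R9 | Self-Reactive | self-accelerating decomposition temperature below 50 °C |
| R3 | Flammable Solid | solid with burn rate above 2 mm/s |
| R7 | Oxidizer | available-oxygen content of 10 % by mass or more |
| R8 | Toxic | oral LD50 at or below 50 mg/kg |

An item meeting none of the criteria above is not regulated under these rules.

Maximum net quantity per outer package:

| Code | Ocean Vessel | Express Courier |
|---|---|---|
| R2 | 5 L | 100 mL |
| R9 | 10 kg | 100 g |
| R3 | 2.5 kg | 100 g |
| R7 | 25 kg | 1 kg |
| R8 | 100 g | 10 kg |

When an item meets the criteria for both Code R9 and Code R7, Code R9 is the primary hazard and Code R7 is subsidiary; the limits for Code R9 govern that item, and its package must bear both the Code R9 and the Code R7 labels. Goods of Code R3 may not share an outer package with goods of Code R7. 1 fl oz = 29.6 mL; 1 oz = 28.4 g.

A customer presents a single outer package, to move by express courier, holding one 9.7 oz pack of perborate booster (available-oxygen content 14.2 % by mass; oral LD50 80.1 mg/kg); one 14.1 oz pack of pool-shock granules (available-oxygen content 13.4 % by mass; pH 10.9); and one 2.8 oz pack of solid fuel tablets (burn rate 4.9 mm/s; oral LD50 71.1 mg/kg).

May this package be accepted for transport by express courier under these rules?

Perborate booster: available-oxygen content 14.2 % by mass ≥ 10 % by mass → Code R7 (Oxidizer).
The pool-shock granules have available-oxygen content 13.4 % by mass, which is ≥ 10 % by mass, so they are Code R7 (Oxidizer).
With burn rate 4.9 mm/s (> 2 mm/s), the solid fuel tablets fall in Code R3.
Code R3 quantity: one 2.8 oz pack = 79.52 g.
79.52 g ≤ 100 g (express courier limit, Code R3) — within limit.
Code R7 net quantity: (one 9.7 oz pack = 275.48 g) + (one 14.1 oz pack = 400.44 g) = 675.92 g.
675.92 g ≤ 1 kg (express courier limit, Code R7) — within limit.
Code R3 and Code R7 may not share an outer package.

No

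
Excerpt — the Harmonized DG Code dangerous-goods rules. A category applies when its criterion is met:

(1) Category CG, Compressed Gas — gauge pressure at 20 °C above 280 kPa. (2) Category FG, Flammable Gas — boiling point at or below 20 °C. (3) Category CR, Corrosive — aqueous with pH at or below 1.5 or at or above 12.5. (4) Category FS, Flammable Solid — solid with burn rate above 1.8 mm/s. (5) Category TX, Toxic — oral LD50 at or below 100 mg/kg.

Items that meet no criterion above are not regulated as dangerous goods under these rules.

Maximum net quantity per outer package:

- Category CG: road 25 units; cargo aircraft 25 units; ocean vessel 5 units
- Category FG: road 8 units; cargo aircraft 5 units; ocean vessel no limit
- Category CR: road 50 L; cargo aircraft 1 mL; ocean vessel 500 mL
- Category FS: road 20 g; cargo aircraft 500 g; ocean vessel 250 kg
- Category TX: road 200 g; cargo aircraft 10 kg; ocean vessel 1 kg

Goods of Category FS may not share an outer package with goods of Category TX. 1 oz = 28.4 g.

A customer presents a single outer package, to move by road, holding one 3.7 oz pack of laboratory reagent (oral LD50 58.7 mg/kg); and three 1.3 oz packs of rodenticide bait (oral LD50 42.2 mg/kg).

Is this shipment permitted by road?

Oral LD50 58.7 mg/kg meets the Category TX criterion (Toxic), so the laboratory reagent is Category TX.
Rodenticide bait: oral LD50 42.2 mg/kg ≤ 100 mg/kg → Category TX (Toxic).
Category TX net quantity: (one 3.7 oz pack = 105.08 g) + (three 1.3 oz packs = 110.76 g) = 215.84 g.
215.84 g > 200 g (road limit, Category TX) — over the limit.

No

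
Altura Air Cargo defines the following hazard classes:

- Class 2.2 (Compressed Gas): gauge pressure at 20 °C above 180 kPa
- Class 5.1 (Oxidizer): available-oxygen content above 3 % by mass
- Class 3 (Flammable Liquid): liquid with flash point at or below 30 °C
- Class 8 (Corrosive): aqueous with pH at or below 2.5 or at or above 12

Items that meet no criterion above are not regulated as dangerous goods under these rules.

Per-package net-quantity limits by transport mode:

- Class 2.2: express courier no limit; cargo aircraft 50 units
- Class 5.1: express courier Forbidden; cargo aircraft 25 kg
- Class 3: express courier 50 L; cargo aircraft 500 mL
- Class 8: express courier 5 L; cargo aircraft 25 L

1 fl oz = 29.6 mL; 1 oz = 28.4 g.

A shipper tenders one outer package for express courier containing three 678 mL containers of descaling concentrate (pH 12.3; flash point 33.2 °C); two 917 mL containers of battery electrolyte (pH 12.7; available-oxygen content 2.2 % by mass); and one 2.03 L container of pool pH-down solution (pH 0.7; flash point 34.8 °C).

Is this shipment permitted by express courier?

No

Descaling concentrate: pH 12.3 ≥ 12 → Class 8 (Corrosive).
With pH 12.7 (≥ 12), the battery electrolyte falls in Class 8.
With pH 0.7 (≤ 2.5), the pool pH-down solution falls in Class 8.
Total Class 8: (three 678 mL containers = 2.034 L) + (two 917 mL containers = 1.834 L) + 2.03 L = 5.898 L.
5.898 L exceeds the express courier limit of 5 L for Class 8.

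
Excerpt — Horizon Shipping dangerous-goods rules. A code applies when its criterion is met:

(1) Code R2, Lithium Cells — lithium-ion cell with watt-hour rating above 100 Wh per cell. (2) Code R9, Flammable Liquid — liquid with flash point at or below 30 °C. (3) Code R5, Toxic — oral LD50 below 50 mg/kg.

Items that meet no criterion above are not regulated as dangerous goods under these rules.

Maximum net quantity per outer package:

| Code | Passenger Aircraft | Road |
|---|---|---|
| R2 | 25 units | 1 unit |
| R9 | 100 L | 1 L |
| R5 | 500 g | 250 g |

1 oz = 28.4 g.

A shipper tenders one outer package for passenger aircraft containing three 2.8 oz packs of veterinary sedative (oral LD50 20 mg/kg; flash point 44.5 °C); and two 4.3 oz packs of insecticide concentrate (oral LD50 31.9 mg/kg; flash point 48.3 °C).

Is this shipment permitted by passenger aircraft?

Yes

Oral LD50 20 mg/kg meets the Code R5 criterion (Toxic), so the veterinary sedative is Code R5.
The insecticide concentrate has oral LD50 31.9 mg/kg, which is < 50 mg/kg, so it is Code R5 (Toxic).
Code R5 net quantity: (three 2.8 oz packs = 238.56 g) + (two 4.3 oz packs = 244.24 g) = 482.8 g.
482.8 g is within the passenger aircraft limit of 500 g for Code R5.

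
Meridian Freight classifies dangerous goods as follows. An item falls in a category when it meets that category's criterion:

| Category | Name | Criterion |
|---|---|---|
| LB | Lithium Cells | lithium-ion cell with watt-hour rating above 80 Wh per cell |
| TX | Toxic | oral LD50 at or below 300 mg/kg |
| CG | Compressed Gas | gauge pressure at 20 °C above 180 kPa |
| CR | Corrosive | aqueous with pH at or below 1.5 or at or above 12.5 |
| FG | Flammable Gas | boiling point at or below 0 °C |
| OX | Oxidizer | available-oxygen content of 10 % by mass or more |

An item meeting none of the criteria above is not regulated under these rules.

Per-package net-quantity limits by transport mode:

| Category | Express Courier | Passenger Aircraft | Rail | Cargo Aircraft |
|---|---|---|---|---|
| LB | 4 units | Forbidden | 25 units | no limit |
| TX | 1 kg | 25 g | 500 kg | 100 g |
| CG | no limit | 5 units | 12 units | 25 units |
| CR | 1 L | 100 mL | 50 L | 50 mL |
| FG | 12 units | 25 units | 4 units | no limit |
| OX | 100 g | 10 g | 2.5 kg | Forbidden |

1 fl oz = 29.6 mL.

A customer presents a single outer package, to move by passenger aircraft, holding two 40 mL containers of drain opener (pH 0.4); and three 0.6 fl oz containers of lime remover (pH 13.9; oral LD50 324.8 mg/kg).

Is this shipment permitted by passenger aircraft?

No

pH 0.4 meets the Category CR criterion (Corrosive), so the drain opener is Category CR.
pH 13.9 meets the Category CR criterion (Corrosive), so the lime remover is Category CR.
Category CR net quantity: (two 40 mL containers = 80 mL) + (three 0.6 fl oz containers = 53.28 mL) = 133.28 mL.
133.28 mL exceeds the passenger aircraft limit of 100 mL for Category CR.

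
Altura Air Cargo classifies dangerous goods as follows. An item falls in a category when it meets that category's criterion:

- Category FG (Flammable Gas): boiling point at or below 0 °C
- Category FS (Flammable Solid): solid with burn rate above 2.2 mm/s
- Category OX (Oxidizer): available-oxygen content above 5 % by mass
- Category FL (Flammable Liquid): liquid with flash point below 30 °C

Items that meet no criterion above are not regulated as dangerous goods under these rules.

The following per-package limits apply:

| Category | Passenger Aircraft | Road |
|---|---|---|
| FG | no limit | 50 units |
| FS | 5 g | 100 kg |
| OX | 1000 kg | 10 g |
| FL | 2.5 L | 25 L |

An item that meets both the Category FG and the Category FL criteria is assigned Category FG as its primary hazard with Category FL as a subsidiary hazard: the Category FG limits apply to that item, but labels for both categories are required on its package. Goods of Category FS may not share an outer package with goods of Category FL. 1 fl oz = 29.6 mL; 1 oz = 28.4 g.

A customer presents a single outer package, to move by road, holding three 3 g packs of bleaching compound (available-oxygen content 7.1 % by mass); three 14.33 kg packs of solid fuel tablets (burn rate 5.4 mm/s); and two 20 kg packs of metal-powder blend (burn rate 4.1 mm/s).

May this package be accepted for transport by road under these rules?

Yes

With available-oxygen content 7.1 % by mass (> 5 % by mass), the bleaching compound falls in Category OX.
The solid fuel tablets have burn rate 5.4 mm/s, which is > 2.2 mm/s, so they are Category FS (Flammable Solid).
Metal-powder blend: burn rate 4.1 mm/s > 2.2 mm/s → Category FS (Flammable Solid).
Total Category FS: (three 14.33 kg packs = 42.99 kg) + (two 20 kg packs = 40 kg) = 82.99 kg.
82.99 kg ≤ 100 kg (road limit, Category FS) — within limit.
Category OX quantity: three 3 g packs = 9 g.
9 g is within the road limit of 10 g for Category OX.
The segregation rule (Category FS with Category FL) does not apply to Category FS with Category OX.
Every hazard category is within its road limit and no segregation rule is violated.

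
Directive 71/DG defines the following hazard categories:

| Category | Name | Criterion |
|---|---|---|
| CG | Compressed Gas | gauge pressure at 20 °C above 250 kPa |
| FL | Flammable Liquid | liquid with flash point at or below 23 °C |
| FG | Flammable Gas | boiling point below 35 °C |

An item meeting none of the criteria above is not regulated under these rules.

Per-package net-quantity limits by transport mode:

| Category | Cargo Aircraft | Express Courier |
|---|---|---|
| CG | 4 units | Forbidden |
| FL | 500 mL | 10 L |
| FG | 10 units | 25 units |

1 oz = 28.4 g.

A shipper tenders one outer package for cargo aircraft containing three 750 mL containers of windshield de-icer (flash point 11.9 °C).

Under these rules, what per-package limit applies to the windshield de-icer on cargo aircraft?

The windshield de-icer has flash point 11.9 °C, which is ≤ 23 °C, so it is Category FL (Flammable Liquid).
The cargo aircraft limit for Category FL is 500 mL.

500 mL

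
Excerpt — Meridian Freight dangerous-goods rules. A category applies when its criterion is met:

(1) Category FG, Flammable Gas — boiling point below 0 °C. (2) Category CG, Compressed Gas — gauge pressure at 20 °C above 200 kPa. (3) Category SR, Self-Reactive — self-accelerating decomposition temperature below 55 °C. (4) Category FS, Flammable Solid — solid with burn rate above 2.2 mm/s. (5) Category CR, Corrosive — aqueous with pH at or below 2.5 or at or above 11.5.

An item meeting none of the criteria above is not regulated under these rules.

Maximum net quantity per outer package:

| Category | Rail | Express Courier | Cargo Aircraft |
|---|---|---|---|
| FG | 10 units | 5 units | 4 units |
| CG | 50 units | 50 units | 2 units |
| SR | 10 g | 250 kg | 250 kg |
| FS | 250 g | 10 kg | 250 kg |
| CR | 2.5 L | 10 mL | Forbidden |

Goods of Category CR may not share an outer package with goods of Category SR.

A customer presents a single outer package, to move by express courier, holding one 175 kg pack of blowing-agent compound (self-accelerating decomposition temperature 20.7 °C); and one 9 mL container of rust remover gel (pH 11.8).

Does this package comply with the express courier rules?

No

The blowing-agent compound has self-accelerating decomposition temperature 20.7 °C, which is < 55 °C, so it is Category SR (Self-Reactive).
With pH 11.8 (≥ 11.5), the rust remover gel falls in Category CR.
Category CR quantity: 9 mL.
That is within the Category CR express courier limit of 10 mL.
Category SR quantity: 175 kg.
175 kg is within the express courier limit of 250 kg for Category SR.
Category CR and Category SR may not share an outer package.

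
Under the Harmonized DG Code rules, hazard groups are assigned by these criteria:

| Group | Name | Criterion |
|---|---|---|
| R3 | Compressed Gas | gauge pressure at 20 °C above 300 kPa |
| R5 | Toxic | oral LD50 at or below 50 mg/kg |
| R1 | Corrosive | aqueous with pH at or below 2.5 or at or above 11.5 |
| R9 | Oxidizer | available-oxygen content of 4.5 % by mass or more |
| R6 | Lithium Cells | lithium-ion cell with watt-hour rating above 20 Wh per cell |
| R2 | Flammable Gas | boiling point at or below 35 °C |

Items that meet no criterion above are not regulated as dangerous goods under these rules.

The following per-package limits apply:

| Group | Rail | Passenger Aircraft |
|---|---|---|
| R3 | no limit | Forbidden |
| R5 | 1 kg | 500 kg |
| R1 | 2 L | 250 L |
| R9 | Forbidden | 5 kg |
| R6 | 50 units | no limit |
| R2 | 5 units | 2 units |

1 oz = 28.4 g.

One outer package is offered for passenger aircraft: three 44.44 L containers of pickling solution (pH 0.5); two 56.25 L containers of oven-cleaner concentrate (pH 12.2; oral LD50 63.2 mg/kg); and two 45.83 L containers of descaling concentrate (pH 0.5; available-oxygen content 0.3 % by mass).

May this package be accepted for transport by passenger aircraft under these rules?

pH 0.5 meets the Group R1 criterion (Corrosive), so the pickling solution is Group R1.
The oven-cleaner concentrate has pH 12.2, which is ≥ 11.5, so it is Group R1 (Corrosive).
The descaling concentrate has pH 0.5, which is ≤ 2.5, so it is Group R1 (Corrosive).
Group R1 net quantity: (three 44.44 L containers = 133.32 L) + (two 56.25 L containers = 112.5 L) + (two 45.83 L containers = 91.66 L) = 337.48 L.
337.48 L exceeds the passenger aircraft limit of 250 L for Group R1.

No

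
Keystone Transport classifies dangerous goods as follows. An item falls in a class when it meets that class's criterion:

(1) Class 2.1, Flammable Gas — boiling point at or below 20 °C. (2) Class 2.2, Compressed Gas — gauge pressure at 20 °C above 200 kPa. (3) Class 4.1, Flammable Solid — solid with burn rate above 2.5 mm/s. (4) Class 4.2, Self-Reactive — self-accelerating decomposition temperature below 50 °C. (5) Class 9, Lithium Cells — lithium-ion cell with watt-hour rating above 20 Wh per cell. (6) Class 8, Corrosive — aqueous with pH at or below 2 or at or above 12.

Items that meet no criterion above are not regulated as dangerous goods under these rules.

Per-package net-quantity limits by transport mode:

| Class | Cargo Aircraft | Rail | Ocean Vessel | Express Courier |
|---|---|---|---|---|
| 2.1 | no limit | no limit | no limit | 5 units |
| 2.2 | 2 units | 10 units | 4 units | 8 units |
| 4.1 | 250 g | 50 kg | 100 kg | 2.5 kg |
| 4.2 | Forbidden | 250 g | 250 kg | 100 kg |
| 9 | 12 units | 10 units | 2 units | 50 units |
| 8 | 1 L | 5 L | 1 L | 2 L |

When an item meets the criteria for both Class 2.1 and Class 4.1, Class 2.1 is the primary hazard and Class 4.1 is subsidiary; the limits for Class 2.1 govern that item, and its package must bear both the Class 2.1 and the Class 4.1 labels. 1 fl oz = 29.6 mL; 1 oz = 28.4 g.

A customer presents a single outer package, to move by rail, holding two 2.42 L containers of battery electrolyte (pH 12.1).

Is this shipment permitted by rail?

Yes

pH 12.1 meets the Class 8 criterion (Corrosive), so the battery electrolyte is Class 8.
Class 8 quantity: two 2.42 L containers = 4.84 L.
That is within the Class 8 rail limit of 5 L.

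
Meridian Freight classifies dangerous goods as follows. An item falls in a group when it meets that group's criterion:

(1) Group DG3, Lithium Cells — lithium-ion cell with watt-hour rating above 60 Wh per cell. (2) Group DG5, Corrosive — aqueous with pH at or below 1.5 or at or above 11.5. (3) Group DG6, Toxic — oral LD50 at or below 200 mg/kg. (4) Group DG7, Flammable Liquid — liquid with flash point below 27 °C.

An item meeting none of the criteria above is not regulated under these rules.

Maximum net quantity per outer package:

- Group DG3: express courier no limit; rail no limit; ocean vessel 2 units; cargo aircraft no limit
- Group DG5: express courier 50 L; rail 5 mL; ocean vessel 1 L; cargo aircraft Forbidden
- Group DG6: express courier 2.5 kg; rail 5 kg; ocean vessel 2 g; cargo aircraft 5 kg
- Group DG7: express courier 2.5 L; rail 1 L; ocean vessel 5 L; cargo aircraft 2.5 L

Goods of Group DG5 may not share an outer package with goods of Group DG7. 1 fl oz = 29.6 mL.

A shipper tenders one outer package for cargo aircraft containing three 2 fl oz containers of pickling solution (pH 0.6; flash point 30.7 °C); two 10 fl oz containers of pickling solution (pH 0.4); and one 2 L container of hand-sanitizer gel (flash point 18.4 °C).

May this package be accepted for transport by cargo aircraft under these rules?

No

Pickling solution: pH 0.6 ≤ 1.5 → Group DG5 (Corrosive).
With pH 0.4 (≤ 1.5), the pickling solution falls in Group DG5.
Hand-sanitizer gel: flash point 18.4 °C < 27 °C → Group DG7 (Flammable Liquid).
Group DG5 net quantity: (three 2 fl oz containers = 177.6 mL) + (two 10 fl oz containers = 592 mL) = 769.6 mL.
By cargo aircraft, Group DG5 is Forbidden regardless of quantity.
Group DG7 quantity: 2 L.
2 L ≤ 2.5 L (cargo aircraft limit, Group DG7) — within limit.
Group DG5 and Group DG7 may not share an outer package.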